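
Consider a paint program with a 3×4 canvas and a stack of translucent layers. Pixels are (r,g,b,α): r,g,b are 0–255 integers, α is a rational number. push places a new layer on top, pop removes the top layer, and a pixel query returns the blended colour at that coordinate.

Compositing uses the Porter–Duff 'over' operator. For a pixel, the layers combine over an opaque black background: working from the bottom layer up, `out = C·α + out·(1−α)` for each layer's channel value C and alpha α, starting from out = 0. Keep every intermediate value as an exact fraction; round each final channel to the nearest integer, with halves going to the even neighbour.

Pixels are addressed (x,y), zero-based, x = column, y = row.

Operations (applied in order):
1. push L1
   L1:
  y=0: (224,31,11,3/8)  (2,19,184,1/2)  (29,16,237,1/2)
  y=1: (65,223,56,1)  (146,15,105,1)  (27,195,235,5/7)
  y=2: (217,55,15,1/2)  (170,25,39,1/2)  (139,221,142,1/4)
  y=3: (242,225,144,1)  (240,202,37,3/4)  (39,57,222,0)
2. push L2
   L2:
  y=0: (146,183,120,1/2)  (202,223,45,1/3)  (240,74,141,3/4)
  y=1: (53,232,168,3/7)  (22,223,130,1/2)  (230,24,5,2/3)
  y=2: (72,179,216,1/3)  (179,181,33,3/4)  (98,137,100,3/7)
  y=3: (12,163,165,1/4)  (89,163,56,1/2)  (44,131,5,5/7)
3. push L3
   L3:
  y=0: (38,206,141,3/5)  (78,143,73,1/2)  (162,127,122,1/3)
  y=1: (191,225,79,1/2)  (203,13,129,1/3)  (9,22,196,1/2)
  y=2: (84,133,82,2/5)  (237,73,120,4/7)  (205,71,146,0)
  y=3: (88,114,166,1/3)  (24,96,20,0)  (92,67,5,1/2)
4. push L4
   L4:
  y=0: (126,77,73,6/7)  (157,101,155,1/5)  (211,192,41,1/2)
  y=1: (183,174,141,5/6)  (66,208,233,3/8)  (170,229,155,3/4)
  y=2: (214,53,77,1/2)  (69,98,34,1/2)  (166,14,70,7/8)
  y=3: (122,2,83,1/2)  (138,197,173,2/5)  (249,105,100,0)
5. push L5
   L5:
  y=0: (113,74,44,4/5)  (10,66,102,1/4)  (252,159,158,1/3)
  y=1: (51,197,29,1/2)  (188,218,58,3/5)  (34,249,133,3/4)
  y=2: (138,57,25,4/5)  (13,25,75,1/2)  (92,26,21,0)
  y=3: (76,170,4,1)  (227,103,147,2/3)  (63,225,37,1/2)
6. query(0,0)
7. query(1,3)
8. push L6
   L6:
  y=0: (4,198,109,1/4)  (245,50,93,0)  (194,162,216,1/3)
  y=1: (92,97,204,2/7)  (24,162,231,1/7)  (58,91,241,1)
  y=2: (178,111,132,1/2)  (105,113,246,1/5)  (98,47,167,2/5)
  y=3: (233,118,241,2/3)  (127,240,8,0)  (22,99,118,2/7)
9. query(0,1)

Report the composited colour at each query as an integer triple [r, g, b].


at x=0,y=0 over L1,L2,L3,L4,L5:
L1 α=3/8: [84, 93/8, 33/8]
L2 α=1/2: [115, 1557/16, 993/16]
L3 α=3/5: [344/5, 6501/40, 4377/40]
L4 α=6/7: [4124/35, 24981/280, 21897/280]
L5 α=4/5: [19944/175, 107861/1400, 71177/1400]
= [114, 77, 51]

(1,3) stack=L1,L2,L3,L4,L5; from [0,0,0]:
L1 α=3/4: [180, 303/2, 111/4]
L2 α=1/2: [269/2, 629/4, 335/8]
L3 α=0: [269/2, 629/4, 335/8]
L4 α=2/5: [1359/10, 3463/20, 3773/40]
L5 α=2/3: [5899/30, 7583/60, 15533/120]
rounded: [197, 126, 129]

(0,1) stack=L1,L2,L3,L4,L5,L6; from [0,0,0]:
L1 α=1: [65, 223, 56]
L2 α=3/7: [419/7, 1588/7, 104]
L3 α=1/2: [878/7, 3163/14, 183/2]
L4 α=5/6: [7283/42, 15343/84, 531/4]
L5 α=1/2: [9425/84, 31891/168, 647/8]
L6 α=2/7: [62581/588, 192047/1176, 6499/56]
→ [106, 163, 116]


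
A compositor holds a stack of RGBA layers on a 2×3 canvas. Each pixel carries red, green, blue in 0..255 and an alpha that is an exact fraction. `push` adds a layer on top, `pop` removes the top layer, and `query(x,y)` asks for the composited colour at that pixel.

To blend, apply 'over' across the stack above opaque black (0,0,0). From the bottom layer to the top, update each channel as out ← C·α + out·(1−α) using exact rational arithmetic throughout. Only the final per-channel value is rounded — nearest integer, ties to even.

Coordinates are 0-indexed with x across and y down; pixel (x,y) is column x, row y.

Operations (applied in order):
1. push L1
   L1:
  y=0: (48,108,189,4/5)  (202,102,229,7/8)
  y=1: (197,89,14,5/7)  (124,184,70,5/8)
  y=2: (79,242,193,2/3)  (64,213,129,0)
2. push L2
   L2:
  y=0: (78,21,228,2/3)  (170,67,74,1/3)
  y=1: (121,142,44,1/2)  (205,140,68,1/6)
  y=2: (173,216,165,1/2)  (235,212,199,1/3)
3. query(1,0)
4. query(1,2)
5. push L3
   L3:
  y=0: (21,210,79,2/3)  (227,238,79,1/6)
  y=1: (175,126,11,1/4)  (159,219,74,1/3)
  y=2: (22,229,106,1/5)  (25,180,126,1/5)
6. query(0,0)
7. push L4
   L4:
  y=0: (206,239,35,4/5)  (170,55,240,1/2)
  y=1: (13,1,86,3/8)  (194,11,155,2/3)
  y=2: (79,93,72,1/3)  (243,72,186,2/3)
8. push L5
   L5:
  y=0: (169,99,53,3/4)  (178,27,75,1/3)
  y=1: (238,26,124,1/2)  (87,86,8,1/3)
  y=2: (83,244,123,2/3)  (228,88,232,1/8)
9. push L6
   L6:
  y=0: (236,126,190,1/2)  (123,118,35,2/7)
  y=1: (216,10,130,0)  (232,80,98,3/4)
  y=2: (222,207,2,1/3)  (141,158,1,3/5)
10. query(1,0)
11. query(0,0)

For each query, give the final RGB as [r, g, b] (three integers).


at x=1,y=0 over L1,L2:
L1 α=7/8: [707/4, 357/4, 1603/8]
L2 α=1/3: [349/2, 491/6, 633/4]
= [174, 82, 158]

(1,2) stack=L1,L2; from [0,0,0]:
+L1 (α=0) → [0, 0, 0]
+L2 (α=1/3) → [235/3, 212/3, 199/3]
= [78, 71, 66]

query (0,0) [L1,L2,L3] — begin 0,0,0
L1 α=4/5: [192/5, 432/5, 756/5]
L2 α=2/3: [324/5, 214/5, 1012/5]
L3 α=2/3: [178/5, 2314/15, 1802/15]
rounded: [36, 154, 120]

(1,0) stack=L1,L2,L3,L4,L5,L6; from [0,0,0]:
after L1 α=7/8: [707/4, 357/4, 1603/8]
after L2 α=1/3: [349/2, 491/6, 633/4]
after L3 α=1/6: [733/4, 3883/36, 3481/24]
after L4 α=1/2: [1413/8, 5863/72, 9241/48]
after L5 α=1/3: [2125/12, 6835/108, 11041/72]
after L6 α=2/7: [13577/84, 59663/756, 60245/504]
rounded: [162, 79, 120]

at x=0,y=0 over L1,L2,L3,L4,L5,L6:
+L1 (α=4/5) → [192/5, 432/5, 756/5]
+L2 (α=2/3) → [324/5, 214/5, 1012/5]
+L3 (α=2/3) → [178/5, 2314/15, 1802/15]
+L4 (α=4/5) → [4298/25, 16654/75, 3902/75]
+L5 (α=3/4) → [16973/100, 38929/300, 15827/300]
+L6 (α=1/2) → [40573/200, 76729/600, 72827/600]
rounded: [203, 128, 121]


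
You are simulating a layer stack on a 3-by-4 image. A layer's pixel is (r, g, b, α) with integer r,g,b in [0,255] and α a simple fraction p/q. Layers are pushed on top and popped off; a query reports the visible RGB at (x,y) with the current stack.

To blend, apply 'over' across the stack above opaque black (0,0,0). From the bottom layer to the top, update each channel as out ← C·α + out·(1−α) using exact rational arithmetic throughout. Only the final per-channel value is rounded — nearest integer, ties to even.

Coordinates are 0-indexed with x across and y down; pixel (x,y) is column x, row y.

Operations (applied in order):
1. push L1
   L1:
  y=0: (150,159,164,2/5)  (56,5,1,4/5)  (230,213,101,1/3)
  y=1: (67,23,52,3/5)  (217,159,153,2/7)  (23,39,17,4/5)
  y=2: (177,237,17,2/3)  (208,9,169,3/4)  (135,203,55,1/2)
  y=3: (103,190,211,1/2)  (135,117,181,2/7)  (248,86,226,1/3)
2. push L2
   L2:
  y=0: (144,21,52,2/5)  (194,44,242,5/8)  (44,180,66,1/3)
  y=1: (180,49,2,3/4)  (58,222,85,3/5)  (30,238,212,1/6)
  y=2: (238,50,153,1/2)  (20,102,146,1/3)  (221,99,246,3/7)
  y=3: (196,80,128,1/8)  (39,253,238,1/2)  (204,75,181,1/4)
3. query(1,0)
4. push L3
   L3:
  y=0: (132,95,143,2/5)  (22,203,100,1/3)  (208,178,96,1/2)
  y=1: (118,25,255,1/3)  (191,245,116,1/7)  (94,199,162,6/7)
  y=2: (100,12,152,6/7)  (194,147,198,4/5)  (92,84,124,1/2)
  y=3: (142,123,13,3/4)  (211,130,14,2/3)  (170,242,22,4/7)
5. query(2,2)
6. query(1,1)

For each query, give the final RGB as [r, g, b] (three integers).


(1,0) stack=L1,L2; from [0,0,0]:
L1 α=4/5: [224/5, 4, 4/5]
L2 α=5/8: [2761/20, 29, 3031/20]
→ [138, 29, 152]

(2,2) stack=L1,L2,L3; from [0,0,0]:
+L1 (α=1/2) → [135/2, 203/2, 55/2]
+L2 (α=3/7) → [933/7, 703/7, 848/7]
+L3 (α=1/2) → [1577/14, 1291/14, 858/7]
→ [113, 92, 123]

at x=1,y=1 over L1,L2,L3:
L1 α=2/7: [62, 318/7, 306/7]
L2 α=3/5: [298/5, 5298/35, 2397/35]
L3 α=1/7: [2743/35, 40363/245, 18442/245]
rounded: [78, 165, 75]


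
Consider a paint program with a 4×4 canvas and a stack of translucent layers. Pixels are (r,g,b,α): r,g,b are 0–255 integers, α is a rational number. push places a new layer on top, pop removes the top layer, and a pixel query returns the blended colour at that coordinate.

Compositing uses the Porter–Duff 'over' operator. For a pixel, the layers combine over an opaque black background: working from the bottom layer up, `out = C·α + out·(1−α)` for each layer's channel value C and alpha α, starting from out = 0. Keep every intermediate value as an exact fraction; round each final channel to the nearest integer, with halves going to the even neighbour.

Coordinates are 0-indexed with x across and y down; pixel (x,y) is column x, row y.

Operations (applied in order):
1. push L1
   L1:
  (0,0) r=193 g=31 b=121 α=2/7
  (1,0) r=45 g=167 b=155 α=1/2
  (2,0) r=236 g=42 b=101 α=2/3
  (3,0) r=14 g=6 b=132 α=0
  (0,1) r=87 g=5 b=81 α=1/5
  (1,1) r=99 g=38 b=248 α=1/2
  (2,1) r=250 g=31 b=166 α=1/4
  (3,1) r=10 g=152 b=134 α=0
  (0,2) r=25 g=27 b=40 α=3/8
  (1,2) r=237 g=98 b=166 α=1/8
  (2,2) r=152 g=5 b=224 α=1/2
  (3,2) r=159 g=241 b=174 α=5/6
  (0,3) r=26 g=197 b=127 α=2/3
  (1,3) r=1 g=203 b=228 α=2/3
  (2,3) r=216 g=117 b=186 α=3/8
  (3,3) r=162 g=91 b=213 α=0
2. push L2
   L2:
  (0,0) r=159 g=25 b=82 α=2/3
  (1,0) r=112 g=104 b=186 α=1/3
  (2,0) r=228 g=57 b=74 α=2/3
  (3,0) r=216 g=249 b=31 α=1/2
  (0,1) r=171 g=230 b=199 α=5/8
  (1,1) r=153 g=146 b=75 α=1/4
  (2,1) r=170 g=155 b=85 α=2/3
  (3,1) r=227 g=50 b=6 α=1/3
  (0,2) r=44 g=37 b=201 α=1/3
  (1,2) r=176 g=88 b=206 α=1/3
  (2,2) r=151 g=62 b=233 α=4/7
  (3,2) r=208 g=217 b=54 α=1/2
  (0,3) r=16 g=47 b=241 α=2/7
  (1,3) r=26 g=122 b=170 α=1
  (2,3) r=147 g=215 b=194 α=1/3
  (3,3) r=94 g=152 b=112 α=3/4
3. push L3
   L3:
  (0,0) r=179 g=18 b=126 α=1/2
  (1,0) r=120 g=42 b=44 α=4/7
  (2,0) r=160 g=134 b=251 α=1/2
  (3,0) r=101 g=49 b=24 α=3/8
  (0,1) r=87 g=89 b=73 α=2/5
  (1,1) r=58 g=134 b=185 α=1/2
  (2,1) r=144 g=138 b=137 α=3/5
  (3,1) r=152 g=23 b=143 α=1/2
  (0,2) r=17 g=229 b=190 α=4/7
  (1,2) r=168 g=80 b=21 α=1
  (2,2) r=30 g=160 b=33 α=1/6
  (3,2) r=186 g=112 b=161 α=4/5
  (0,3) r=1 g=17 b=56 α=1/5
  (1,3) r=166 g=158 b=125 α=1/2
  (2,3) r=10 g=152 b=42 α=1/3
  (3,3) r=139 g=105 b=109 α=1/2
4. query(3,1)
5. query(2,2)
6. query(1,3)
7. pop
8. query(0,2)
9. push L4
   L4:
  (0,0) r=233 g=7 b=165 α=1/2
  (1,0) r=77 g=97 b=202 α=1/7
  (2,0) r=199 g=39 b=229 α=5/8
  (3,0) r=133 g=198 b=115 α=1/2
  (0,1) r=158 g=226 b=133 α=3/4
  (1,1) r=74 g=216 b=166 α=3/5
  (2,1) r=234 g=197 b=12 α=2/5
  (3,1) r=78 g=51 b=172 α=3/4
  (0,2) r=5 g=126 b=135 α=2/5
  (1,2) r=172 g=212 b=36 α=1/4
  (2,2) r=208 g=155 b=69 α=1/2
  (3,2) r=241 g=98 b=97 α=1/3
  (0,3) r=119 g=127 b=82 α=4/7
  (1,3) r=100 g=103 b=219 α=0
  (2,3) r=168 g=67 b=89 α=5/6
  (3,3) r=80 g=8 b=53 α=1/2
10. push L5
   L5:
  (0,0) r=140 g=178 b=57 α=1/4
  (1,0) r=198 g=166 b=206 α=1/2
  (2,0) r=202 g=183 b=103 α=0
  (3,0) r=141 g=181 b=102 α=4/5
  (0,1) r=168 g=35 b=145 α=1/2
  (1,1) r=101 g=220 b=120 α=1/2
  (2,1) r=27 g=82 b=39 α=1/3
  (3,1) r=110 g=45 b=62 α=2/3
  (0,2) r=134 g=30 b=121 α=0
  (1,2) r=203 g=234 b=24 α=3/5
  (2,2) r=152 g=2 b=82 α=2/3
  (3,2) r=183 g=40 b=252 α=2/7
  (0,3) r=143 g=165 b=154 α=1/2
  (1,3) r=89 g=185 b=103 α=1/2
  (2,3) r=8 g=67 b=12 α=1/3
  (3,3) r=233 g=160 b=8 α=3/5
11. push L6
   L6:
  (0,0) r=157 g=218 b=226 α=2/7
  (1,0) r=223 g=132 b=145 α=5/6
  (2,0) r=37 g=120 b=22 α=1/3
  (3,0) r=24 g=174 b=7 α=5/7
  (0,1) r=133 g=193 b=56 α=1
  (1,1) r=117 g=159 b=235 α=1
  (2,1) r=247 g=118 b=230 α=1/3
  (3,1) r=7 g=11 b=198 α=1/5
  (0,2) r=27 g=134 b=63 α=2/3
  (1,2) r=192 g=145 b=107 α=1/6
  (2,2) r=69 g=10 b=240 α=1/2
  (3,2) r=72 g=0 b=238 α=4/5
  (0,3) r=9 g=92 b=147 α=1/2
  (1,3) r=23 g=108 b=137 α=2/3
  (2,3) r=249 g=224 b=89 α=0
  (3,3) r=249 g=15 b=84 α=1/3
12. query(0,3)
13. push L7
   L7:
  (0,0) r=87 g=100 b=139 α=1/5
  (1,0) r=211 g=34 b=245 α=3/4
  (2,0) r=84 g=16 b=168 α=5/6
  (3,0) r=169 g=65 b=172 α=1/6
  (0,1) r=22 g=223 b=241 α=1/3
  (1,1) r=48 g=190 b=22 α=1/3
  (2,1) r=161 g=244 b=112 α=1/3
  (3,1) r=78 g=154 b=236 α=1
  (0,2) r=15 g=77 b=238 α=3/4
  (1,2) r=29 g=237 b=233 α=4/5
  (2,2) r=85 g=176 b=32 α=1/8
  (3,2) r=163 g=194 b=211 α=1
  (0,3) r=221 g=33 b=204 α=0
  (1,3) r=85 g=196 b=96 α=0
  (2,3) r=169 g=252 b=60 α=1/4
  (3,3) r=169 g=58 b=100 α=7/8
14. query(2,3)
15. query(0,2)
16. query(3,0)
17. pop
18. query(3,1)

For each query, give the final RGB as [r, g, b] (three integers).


(3,1) stack=L1,L2,L3; from [0,0,0]:
L1 α=0: [0, 0, 0]
L2 α=1/3: [227/3, 50/3, 2]
L3 α=1/2: [683/6, 119/6, 145/2]
rounded: [114, 20, 72]

(2,2) stack=L1,L2,L3; from [0,0,0]:
L1 α=1/2: [76, 5/2, 112]
L2 α=4/7: [832/7, 73/2, 1268/7]
L3 α=1/6: [2185/21, 685/12, 6571/42]
rounded: [104, 57, 156]

(1,3) stack=L1,L2,L3; from [0,0,0]:
L1 α=2/3: [2/3, 406/3, 152]
L2 α=1: [26, 122, 170]
L3 α=1/2: [96, 140, 295/2]
→ [96, 140, 148]

at x=0,y=2 over L1,L2:
+L1 (α=3/8) → [75/8, 81/8, 15]
+L2 (α=1/3) → [251/12, 229/12, 77]
rounded: [21, 19, 77]

at x=0,y=3 over L1,L2,L4,L5,L6:
after L1 α=2/3: [52/3, 394/3, 254/3]
after L2 α=2/7: [356/21, 2252/21, 388/3]
after L4 α=4/7: [3688/49, 5808/49, 716/7]
after L5 α=1/2: [10695/98, 13893/98, 897/7]
after L6 α=1/2: [11577/196, 22909/196, 963/7]
rounded: [59, 117, 138]

(2,3) stack=L1,L2,L4,L5,L6,L7; from [0,0,0]:
+L1 (α=3/8) → [81, 351/8, 279/4]
+L2 (α=1/3) → [103, 1211/12, 667/6]
+L4 (α=5/6) → [943/6, 5231/72, 3337/36]
+L5 (α=1/3) → [967/9, 7643/108, 3553/54]
+L6 (α=0) → [967/9, 7643/108, 3553/54]
+L7 (α=1/4) → [737/6, 16715/144, 4633/72]
rounded: [123, 116, 64]

(0,2) stack=L1,L2,L4,L5,L6,L7; from [0,0,0]:
L1 α=3/8: [75/8, 81/8, 15]
L2 α=1/3: [251/12, 229/12, 77]
L4 α=2/5: [291/20, 1237/20, 501/5]
L5 α=0: [291/20, 1237/20, 501/5]
L6 α=2/3: [457/20, 2199/20, 377/5]
L7 α=3/4: [1357/80, 6819/80, 3947/20]
→ [17, 85, 197]

at x=3,y=0 over L1,L2,L4,L5,L6,L7:
after L1 α=0: [0, 0, 0]
after L2 α=1/2: [108, 249/2, 31/2]
after L4 α=1/2: [241/2, 645/4, 261/4]
after L5 α=4/5: [1369/10, 3541/20, 1893/20]
after L6 α=5/7: [1969/35, 12241/70, 2243/70]
after L7 α=1/6: [1576/21, 13151/84, 4651/84]
rounded: [75, 157, 55]

query (3,1) [L1,L2,L4,L5,L6] — begin 0,0,0
L1 α=0: [0, 0, 0]
L2 α=1/3: [227/3, 50/3, 2]
L4 α=3/4: [929/12, 509/12, 259/2]
L5 α=2/3: [3569/36, 1589/36, 169/2]
L6 α=1/5: [3632/45, 1688/45, 536/5]
rounded: [81, 38, 107]


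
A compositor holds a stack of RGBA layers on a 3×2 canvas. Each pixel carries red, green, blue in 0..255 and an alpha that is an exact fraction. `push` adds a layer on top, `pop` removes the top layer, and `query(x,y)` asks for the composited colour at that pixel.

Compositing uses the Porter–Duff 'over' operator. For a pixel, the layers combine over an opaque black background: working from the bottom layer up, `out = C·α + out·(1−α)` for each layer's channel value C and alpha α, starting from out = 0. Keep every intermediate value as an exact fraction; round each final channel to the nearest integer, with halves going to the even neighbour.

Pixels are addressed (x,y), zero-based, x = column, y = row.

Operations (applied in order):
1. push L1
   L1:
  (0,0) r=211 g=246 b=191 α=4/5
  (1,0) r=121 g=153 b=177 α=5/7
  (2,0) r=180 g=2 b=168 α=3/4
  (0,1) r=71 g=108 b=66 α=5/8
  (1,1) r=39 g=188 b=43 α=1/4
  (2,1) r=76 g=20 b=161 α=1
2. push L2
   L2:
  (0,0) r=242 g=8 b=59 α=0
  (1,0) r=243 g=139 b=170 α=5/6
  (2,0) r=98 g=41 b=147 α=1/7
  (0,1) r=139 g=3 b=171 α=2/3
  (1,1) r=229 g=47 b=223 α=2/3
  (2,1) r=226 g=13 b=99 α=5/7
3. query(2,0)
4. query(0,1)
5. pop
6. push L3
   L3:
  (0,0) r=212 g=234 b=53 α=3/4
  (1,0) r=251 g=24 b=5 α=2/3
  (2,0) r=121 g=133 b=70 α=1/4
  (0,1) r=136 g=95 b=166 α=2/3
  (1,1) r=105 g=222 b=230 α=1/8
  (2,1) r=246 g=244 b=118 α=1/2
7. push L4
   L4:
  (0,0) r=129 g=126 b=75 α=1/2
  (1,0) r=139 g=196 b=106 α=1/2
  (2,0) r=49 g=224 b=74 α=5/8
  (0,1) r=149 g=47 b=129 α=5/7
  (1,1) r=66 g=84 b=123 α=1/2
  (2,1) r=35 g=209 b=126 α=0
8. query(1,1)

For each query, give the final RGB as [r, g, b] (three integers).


at x=2,y=0 over L1,L2:
+L1 (α=3/4) → [135, 3/2, 126]
+L2 (α=1/7) → [908/7, 50/7, 129]
→ [130, 7, 129]

at x=0,y=1 over L1,L2:
L1 α=5/8: [355/8, 135/2, 165/4]
L2 α=2/3: [2579/24, 49/2, 511/4]
→ [107, 24, 128]

query (1,1) [L1,L3,L4] — begin 0,0,0
L1 α=1/4: [39/4, 47, 43/4]
L3 α=1/8: [693/32, 551/8, 1221/32]
L4 α=1/2: [2805/64, 1223/16, 5157/64]
= [44, 76, 81]


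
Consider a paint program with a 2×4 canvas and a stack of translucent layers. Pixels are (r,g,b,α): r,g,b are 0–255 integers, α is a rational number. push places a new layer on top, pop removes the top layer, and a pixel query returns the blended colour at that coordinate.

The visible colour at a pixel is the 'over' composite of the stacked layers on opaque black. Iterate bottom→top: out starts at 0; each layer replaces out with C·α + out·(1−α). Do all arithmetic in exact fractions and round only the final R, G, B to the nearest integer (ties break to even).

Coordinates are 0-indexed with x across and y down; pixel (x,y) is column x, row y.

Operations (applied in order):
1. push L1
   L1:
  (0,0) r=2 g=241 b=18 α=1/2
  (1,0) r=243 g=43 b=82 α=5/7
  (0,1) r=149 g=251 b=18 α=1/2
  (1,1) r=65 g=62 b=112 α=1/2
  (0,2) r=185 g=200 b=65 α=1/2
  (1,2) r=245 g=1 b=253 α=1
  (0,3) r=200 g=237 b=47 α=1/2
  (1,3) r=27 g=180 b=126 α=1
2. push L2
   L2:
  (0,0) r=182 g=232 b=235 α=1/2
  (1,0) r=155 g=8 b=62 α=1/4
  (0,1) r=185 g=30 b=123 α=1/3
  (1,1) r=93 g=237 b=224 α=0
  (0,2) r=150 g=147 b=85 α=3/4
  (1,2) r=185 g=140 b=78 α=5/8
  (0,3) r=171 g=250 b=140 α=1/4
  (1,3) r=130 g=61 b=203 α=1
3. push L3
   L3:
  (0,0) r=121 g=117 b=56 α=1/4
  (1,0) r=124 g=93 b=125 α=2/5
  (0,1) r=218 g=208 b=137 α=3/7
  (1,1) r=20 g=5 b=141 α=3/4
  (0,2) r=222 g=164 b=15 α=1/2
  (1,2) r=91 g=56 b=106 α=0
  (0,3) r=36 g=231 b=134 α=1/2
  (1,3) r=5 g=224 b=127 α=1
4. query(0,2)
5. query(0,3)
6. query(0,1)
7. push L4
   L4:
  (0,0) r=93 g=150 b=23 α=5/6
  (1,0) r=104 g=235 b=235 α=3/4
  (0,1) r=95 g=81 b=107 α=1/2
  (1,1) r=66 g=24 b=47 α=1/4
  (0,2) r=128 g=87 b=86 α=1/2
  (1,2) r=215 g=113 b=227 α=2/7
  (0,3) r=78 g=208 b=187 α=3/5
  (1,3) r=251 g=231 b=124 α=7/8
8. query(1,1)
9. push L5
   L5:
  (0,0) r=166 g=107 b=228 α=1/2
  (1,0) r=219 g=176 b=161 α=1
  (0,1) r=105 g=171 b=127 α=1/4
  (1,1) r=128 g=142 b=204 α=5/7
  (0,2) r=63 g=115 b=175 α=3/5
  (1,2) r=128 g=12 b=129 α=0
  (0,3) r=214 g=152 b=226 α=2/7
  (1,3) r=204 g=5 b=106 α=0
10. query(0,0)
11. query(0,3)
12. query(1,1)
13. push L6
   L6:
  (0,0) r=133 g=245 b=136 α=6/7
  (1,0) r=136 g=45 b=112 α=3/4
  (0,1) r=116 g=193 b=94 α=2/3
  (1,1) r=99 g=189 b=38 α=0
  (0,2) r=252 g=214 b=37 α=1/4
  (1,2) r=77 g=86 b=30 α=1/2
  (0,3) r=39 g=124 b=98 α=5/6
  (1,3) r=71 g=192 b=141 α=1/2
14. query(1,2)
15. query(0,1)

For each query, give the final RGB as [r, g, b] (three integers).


(0,2) stack=L1,L2,L3; from [0,0,0]:
L1 α=1/2: [185/2, 100, 65/2]
L2 α=3/4: [1085/8, 541/4, 575/8]
L3 α=1/2: [2861/16, 1197/8, 695/16]
= [179, 150, 43]

query (0,3) [L1,L2,L3] — begin 0,0,0
L1 α=1/2: [100, 237/2, 47/2]
L2 α=1/4: [471/4, 1211/8, 421/8]
L3 α=1/2: [615/8, 3059/16, 1493/16]
= [77, 191, 93]

query (0,1) [L1,L2,L3] — begin 0,0,0
L1 α=1/2: [149/2, 251/2, 9]
L2 α=1/3: [334/3, 281/3, 47]
L3 α=3/7: [3298/21, 428/3, 599/7]
rounded: [157, 143, 86]

(1,1) stack=L1,L2,L3,L4; from [0,0,0]:
after L1 α=1/2: [65/2, 31, 56]
after L2 α=0: [65/2, 31, 56]
after L3 α=3/4: [185/8, 23/2, 479/4]
after L4 α=1/4: [1083/32, 117/8, 1625/16]
→ [34, 15, 102]

query (0,0) [L1,L2,L3,L4,L5] — begin 0,0,0
+L1 (α=1/2) → [1, 241/2, 9]
+L2 (α=1/2) → [183/2, 705/4, 122]
+L3 (α=1/4) → [791/8, 2583/16, 211/2]
+L4 (α=5/6) → [4511/48, 4861/32, 147/4]
+L5 (α=1/2) → [12479/96, 8285/64, 1059/8]
rounded: [130, 129, 132]

(0,3) stack=L1,L2,L3,L4,L5; from [0,0,0]:
after L1 α=1/2: [100, 237/2, 47/2]
after L2 α=1/4: [471/4, 1211/8, 421/8]
after L3 α=1/2: [615/8, 3059/16, 1493/16]
after L4 α=3/5: [1551/20, 8051/40, 5981/40]
after L5 α=2/7: [3263/28, 10483/56, 1371/8]
= [117, 187, 171]

(1,1) stack=L1,L2,L3,L4,L5; from [0,0,0]:
after L1 α=1/2: [65/2, 31, 56]
after L2 α=0: [65/2, 31, 56]
after L3 α=3/4: [185/8, 23/2, 479/4]
after L4 α=1/4: [1083/32, 117/8, 1625/16]
after L5 α=5/7: [11323/112, 2957/28, 9785/56]
→ [101, 106, 175]

at x=1,y=2 over L1,L2,L3,L4,L5,L6:
after L1 α=1: [245, 1, 253]
after L2 α=5/8: [415/2, 703/8, 1149/8]
after L3 α=0: [415/2, 703/8, 1149/8]
after L4 α=2/7: [2935/14, 5323/56, 9377/56]
after L5 α=0: [2935/14, 5323/56, 9377/56]
after L6 α=1/2: [4013/28, 10139/112, 11057/112]
→ [143, 91, 99]

at x=0,y=1 over L1,L2,L3,L4,L5,L6:
+L1 (α=1/2) → [149/2, 251/2, 9]
+L2 (α=1/3) → [334/3, 281/3, 47]
+L3 (α=3/7) → [3298/21, 428/3, 599/7]
+L4 (α=1/2) → [5293/42, 671/6, 674/7]
+L5 (α=1/4) → [6763/56, 1013/8, 2911/28]
+L6 (α=2/3) → [6585/56, 1367/8, 2725/28]
= [118, 171, 97]


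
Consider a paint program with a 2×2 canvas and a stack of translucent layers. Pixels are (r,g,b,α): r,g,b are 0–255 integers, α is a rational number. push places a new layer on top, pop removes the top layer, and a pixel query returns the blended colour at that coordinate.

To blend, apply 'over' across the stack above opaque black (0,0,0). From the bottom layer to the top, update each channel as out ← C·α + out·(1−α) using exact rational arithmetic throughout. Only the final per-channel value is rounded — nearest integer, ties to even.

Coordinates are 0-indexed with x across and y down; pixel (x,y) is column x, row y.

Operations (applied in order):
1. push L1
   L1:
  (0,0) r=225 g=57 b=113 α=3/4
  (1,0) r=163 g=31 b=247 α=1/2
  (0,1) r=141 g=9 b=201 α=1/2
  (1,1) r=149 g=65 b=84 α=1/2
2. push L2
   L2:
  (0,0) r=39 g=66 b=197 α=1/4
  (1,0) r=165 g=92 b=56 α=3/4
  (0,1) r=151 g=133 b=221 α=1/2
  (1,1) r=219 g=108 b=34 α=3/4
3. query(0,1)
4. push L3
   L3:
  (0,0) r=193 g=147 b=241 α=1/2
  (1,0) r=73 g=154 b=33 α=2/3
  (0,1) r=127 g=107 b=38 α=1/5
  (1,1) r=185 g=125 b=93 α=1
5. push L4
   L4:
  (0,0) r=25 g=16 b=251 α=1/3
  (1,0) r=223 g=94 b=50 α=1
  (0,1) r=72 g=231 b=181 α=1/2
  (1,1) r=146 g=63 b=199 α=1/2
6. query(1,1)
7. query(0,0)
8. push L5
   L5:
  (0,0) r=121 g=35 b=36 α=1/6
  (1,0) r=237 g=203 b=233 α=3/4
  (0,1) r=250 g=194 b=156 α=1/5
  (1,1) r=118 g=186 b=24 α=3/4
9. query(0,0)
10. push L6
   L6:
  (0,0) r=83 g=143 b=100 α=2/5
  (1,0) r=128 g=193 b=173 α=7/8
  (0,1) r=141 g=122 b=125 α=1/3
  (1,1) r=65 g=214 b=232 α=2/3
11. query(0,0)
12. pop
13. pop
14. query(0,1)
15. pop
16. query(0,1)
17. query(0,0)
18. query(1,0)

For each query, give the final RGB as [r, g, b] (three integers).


(0,1) stack=L1,L2; from [0,0,0]:
+L1 (α=1/2) → [141/2, 9/2, 201/2]
+L2 (α=1/2) → [443/4, 275/4, 643/4]
= [111, 69, 161]

(1,1) stack=L1,L2,L3,L4; from [0,0,0]:
L1 α=1/2: [149/2, 65/2, 42]
L2 α=3/4: [1463/8, 713/8, 36]
L3 α=1: [185, 125, 93]
L4 α=1/2: [331/2, 94, 146]
→ [166, 94, 146]

query (0,0) [L1,L2,L3,L4] — begin 0,0,0
after L1 α=3/4: [675/4, 171/4, 339/4]
after L2 α=1/4: [2181/16, 777/16, 1805/16]
after L3 α=1/2: [5269/32, 3129/32, 5661/32]
after L4 α=1/3: [5669/48, 3385/48, 9677/48]
→ [118, 71, 202]

query (0,0) [L1,L2,L3,L4,L5] — begin 0,0,0
+L1 (α=3/4) → [675/4, 171/4, 339/4]
+L2 (α=1/4) → [2181/16, 777/16, 1805/16]
+L3 (α=1/2) → [5269/32, 3129/32, 5661/32]
+L4 (α=1/3) → [5669/48, 3385/48, 9677/48]
+L5 (α=1/6) → [34153/288, 18605/288, 50113/288]
= [119, 65, 174]

(0,0) stack=L1,L2,L3,L4,L5,L6; from [0,0,0]:
+L1 (α=3/4) → [675/4, 171/4, 339/4]
+L2 (α=1/4) → [2181/16, 777/16, 1805/16]
+L3 (α=1/2) → [5269/32, 3129/32, 5661/32]
+L4 (α=1/3) → [5669/48, 3385/48, 9677/48]
+L5 (α=1/6) → [34153/288, 18605/288, 50113/288]
+L6 (α=2/5) → [50089/480, 46061/480, 69313/480]
rounded: [104, 96, 144]

query (0,1) [L1,L2,L3,L4] — begin 0,0,0
after L1 α=1/2: [141/2, 9/2, 201/2]
after L2 α=1/2: [443/4, 275/4, 643/4]
after L3 α=1/5: [114, 382/5, 681/5]
after L4 α=1/2: [93, 1537/10, 793/5]
= [93, 154, 159]

at x=0,y=1 over L1,L2,L3:
+L1 (α=1/2) → [141/2, 9/2, 201/2]
+L2 (α=1/2) → [443/4, 275/4, 643/4]
+L3 (α=1/5) → [114, 382/5, 681/5]
rounded: [114, 76, 136]

(0,0) stack=L1,L2,L3; from [0,0,0]:
L1 α=3/4: [675/4, 171/4, 339/4]
L2 α=1/4: [2181/16, 777/16, 1805/16]
L3 α=1/2: [5269/32, 3129/32, 5661/32]
→ [165, 98, 177]

at x=1,y=0 over L1,L2,L3:
after L1 α=1/2: [163/2, 31/2, 247/2]
after L2 α=3/4: [1153/8, 583/8, 583/8]
after L3 α=2/3: [2321/24, 3047/24, 1111/24]
rounded: [97, 127, 46]


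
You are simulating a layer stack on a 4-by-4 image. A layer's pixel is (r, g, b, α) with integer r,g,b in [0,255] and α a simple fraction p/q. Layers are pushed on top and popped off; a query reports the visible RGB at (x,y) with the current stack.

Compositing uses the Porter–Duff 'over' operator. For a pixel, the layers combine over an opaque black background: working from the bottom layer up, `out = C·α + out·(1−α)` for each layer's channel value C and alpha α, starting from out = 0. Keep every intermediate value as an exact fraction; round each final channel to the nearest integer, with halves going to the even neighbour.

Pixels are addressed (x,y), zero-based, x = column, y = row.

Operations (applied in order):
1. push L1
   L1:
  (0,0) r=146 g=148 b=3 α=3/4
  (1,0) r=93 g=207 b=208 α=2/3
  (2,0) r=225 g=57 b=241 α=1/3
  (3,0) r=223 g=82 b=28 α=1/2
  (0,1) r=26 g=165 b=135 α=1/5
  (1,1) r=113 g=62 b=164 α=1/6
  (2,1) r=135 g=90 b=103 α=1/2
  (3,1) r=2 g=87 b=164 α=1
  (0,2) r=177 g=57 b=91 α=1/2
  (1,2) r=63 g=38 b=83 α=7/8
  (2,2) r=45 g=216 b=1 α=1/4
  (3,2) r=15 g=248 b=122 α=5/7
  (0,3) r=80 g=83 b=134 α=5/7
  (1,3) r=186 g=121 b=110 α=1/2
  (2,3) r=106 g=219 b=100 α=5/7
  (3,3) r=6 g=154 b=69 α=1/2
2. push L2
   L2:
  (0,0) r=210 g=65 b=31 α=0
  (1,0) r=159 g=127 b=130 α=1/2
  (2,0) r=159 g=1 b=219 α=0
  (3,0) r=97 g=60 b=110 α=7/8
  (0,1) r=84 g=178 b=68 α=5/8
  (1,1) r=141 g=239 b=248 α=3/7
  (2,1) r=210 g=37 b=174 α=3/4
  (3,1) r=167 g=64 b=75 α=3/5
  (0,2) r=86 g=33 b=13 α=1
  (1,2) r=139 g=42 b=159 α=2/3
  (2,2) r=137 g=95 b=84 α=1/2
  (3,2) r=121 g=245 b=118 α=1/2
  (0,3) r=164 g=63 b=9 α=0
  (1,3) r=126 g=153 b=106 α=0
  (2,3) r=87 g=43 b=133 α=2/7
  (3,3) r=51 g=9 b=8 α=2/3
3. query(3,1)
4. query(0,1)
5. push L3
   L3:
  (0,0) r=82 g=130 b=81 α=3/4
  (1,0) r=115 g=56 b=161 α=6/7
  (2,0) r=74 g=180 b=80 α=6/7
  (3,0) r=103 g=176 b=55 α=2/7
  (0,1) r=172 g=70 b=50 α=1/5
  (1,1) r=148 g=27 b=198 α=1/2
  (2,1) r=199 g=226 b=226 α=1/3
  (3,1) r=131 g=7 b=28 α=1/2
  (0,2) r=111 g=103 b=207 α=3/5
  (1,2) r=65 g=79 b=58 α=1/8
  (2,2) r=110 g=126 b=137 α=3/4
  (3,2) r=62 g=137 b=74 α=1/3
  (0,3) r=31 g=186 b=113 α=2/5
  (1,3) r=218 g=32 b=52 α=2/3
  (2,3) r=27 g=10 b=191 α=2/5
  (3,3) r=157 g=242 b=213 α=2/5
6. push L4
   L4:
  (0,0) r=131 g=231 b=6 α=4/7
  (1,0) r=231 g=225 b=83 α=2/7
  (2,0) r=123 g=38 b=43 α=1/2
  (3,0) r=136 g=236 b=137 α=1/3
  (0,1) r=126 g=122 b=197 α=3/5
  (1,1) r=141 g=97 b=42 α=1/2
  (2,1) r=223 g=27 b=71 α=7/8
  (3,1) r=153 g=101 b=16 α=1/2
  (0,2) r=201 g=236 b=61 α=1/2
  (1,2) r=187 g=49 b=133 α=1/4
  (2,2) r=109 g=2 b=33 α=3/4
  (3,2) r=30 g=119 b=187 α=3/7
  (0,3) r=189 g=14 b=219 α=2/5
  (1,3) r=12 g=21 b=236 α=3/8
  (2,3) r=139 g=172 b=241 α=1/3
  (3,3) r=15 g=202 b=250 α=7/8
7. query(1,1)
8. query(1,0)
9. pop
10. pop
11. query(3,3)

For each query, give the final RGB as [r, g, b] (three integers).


query (3,1) [L1,L2] — begin 0,0,0
+L1 (α=1) → [2, 87, 164]
+L2 (α=3/5) → [101, 366/5, 553/5]
rounded: [101, 73, 111]

at x=0,y=1 over L1,L2:
L1 α=1/5: [26/5, 33, 27]
L2 α=5/8: [1089/20, 989/8, 421/8]
= [54, 124, 53]

(1,1) stack=L1,L2,L3,L4; from [0,0,0]:
after L1 α=1/6: [113/6, 31/3, 82/3]
after L2 α=3/7: [1495/21, 325/3, 2560/21]
after L3 α=1/2: [4603/42, 203/3, 3359/21]
after L4 α=1/2: [10525/84, 247/3, 4241/42]
rounded: [125, 82, 101]

at x=1,y=0 over L1,L2,L3,L4:
L1 α=2/3: [62, 138, 416/3]
L2 α=1/2: [221/2, 265/2, 403/3]
L3 α=6/7: [1601/14, 937/14, 3301/21]
L4 α=2/7: [14473/98, 10985/98, 19991/147]
→ [148, 112, 136]

query (3,3) [L1,L2] — begin 0,0,0
+L1 (α=1/2) → [3, 77, 69/2]
+L2 (α=2/3) → [35, 95/3, 101/6]
= [35, 32, 17]


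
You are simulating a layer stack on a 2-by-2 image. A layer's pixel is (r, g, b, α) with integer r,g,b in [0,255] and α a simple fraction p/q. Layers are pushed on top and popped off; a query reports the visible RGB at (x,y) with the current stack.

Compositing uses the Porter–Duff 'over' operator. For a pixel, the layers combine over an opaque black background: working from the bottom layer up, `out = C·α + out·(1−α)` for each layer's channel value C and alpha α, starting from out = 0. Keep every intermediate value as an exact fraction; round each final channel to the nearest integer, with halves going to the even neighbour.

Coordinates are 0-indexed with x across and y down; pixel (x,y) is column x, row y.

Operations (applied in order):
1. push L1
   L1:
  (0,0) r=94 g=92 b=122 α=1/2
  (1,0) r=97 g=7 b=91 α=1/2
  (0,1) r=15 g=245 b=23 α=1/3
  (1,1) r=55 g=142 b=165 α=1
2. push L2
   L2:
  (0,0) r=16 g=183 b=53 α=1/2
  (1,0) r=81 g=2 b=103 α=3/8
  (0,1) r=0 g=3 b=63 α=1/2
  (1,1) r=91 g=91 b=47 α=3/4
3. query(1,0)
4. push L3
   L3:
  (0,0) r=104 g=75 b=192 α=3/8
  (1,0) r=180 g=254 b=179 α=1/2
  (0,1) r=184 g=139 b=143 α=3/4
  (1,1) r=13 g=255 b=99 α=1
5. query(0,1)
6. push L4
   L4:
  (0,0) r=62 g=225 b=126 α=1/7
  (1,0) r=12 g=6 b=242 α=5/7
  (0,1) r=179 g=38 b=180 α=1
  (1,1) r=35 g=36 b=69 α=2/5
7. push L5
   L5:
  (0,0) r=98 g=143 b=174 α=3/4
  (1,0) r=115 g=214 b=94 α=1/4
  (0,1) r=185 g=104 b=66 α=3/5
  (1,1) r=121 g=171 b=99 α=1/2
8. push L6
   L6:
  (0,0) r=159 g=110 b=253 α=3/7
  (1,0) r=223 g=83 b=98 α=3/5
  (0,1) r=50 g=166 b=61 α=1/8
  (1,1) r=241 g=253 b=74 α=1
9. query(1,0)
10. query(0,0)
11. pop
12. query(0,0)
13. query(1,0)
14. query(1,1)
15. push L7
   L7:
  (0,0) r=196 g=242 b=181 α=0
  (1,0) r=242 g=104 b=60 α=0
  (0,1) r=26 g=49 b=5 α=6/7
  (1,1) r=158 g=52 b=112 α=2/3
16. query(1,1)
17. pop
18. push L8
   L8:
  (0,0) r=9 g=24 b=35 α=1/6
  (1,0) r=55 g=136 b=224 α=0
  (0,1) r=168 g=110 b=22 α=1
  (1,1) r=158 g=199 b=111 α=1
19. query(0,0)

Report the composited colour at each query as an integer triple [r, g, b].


at x=1,y=0 over L1,L2:
after L1 α=1/2: [97/2, 7/2, 91/2]
after L2 α=3/8: [971/16, 47/16, 1073/16]
→ [61, 3, 67]

at x=0,y=1 over L1,L2,L3:
+L1 (α=1/3) → [5, 245/3, 23/3]
+L2 (α=1/2) → [5/2, 127/3, 106/3]
+L3 (α=3/4) → [1109/8, 689/6, 1393/12]
→ [139, 115, 116]

at x=1,y=0 over L1,L2,L3,L4,L5,L6:
after L1 α=1/2: [97/2, 7/2, 91/2]
after L2 α=3/8: [971/16, 47/16, 1073/16]
after L3 α=1/2: [3851/32, 4111/32, 3937/32]
after L4 α=5/7: [4811/112, 4591/112, 23297/112]
after L5 α=1/4: [27313/448, 37741/448, 80419/448]
after L6 α=3/5: [177169/1120, 93517/1120, 29255/224]
→ [158, 83, 131]

(0,0) stack=L1,L2,L3,L4,L5,L6; from [0,0,0]:
after L1 α=1/2: [47, 46, 61]
after L2 α=1/2: [63/2, 229/2, 57]
after L3 α=3/8: [939/16, 1595/16, 861/8]
after L4 α=1/7: [3313/56, 6585/56, 441/4]
after L5 α=3/4: [19777/224, 30609/224, 2529/16]
after L6 α=3/7: [46489/392, 49089/392, 795/4]
= [119, 125, 199]

query (0,0) [L1,L2,L3,L4,L5] — begin 0,0,0
after L1 α=1/2: [47, 46, 61]
after L2 α=1/2: [63/2, 229/2, 57]
after L3 α=3/8: [939/16, 1595/16, 861/8]
after L4 α=1/7: [3313/56, 6585/56, 441/4]
after L5 α=3/4: [19777/224, 30609/224, 2529/16]
= [88, 137, 158]

(1,0) stack=L1,L2,L3,L4,L5; from [0,0,0]:
after L1 α=1/2: [97/2, 7/2, 91/2]
after L2 α=3/8: [971/16, 47/16, 1073/16]
after L3 α=1/2: [3851/32, 4111/32, 3937/32]
after L4 α=5/7: [4811/112, 4591/112, 23297/112]
after L5 α=1/4: [27313/448, 37741/448, 80419/448]
= [61, 84, 180]

at x=1,y=1 over L1,L2,L3,L4,L5:
L1 α=1: [55, 142, 165]
L2 α=3/4: [82, 415/4, 153/2]
L3 α=1: [13, 255, 99]
L4 α=2/5: [109/5, 837/5, 87]
L5 α=1/2: [357/5, 846/5, 93]
→ [71, 169, 93]

query (1,1) [L1,L2,L3,L4,L5,L7] — begin 0,0,0
+L1 (α=1) → [55, 142, 165]
+L2 (α=3/4) → [82, 415/4, 153/2]
+L3 (α=1) → [13, 255, 99]
+L4 (α=2/5) → [109/5, 837/5, 87]
+L5 (α=1/2) → [357/5, 846/5, 93]
+L7 (α=2/3) → [1937/15, 1366/15, 317/3]
= [129, 91, 106]

(0,0) stack=L1,L2,L3,L4,L5,L8; from [0,0,0]:
after L1 α=1/2: [47, 46, 61]
after L2 α=1/2: [63/2, 229/2, 57]
after L3 α=3/8: [939/16, 1595/16, 861/8]
after L4 α=1/7: [3313/56, 6585/56, 441/4]
after L5 α=3/4: [19777/224, 30609/224, 2529/16]
after L8 α=1/6: [100901/1344, 52807/448, 13205/96]
rounded: [75, 118, 138]


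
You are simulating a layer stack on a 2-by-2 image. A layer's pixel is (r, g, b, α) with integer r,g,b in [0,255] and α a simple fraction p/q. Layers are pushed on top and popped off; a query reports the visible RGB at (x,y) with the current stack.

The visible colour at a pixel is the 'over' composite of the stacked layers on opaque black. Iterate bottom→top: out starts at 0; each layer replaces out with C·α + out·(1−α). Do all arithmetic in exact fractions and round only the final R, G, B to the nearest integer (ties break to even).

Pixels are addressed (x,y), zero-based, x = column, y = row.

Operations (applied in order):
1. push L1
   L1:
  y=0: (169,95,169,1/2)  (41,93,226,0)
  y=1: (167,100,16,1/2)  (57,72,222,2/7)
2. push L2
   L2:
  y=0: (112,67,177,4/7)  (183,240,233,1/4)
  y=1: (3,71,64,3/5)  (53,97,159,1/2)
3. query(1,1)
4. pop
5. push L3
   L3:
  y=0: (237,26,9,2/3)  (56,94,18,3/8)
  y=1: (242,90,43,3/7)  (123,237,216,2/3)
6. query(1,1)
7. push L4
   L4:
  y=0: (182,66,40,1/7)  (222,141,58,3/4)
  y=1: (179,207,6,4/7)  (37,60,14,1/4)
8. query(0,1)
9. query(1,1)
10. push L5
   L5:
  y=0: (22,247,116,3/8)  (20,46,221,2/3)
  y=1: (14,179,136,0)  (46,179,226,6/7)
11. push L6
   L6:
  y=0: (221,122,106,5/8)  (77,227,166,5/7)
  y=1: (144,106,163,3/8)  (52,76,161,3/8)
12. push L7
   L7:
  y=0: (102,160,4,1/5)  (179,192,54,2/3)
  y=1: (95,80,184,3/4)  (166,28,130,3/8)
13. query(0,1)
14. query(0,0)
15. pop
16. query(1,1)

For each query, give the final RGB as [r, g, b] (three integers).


(1,1) stack=L1,L2; from [0,0,0]:
after L1 α=2/7: [114/7, 144/7, 444/7]
after L2 α=1/2: [485/14, 823/14, 1557/14]
rounded: [35, 59, 111]

(1,1) stack=L1,L3; from [0,0,0]:
L1 α=2/7: [114/7, 144/7, 444/7]
L3 α=2/3: [612/7, 1154/7, 1156/7]
→ [87, 165, 165]

(0,1) stack=L1,L3,L4; from [0,0,0]:
L1 α=1/2: [167/2, 50, 8]
L3 α=3/7: [1060/7, 470/7, 23]
L4 α=4/7: [8192/49, 7206/49, 93/7]
= [167, 147, 13]

(1,1) stack=L1,L3,L4; from [0,0,0]:
L1 α=2/7: [114/7, 144/7, 444/7]
L3 α=2/3: [612/7, 1154/7, 1156/7]
L4 α=1/4: [2095/28, 1941/14, 1783/14]
→ [75, 139, 127]

(0,1) stack=L1,L3,L4,L5,L6,L7; from [0,0,0]:
+L1 (α=1/2) → [167/2, 50, 8]
+L3 (α=3/7) → [1060/7, 470/7, 23]
+L4 (α=4/7) → [8192/49, 7206/49, 93/7]
+L5 (α=0) → [8192/49, 7206/49, 93/7]
+L6 (α=3/8) → [7766/49, 12903/98, 486/7]
+L7 (α=3/4) → [21731/196, 36423/392, 2175/14]
rounded: [111, 93, 155]

at x=0,y=0 over L1,L3,L4,L5,L6,L7:
L1 α=1/2: [169/2, 95/2, 169/2]
L3 α=2/3: [1117/6, 199/6, 205/6]
L4 α=1/7: [1299/7, 265/7, 35]
L5 α=3/8: [6957/56, 814/7, 523/8]
L6 α=5/8: [82751/448, 839/7, 5809/64]
L7 α=1/5: [18835/112, 4476/35, 5873/80]
= [168, 128, 73]

at x=1,y=1 over L1,L3,L4,L5,L6:
+L1 (α=2/7) → [114/7, 144/7, 444/7]
+L3 (α=2/3) → [612/7, 1154/7, 1156/7]
+L4 (α=1/4) → [2095/28, 1941/14, 1783/14]
+L5 (α=6/7) → [9823/196, 16977/98, 20767/98]
+L6 (α=3/8) → [79691/1568, 107229/784, 151169/784]
rounded: [51, 137, 193]


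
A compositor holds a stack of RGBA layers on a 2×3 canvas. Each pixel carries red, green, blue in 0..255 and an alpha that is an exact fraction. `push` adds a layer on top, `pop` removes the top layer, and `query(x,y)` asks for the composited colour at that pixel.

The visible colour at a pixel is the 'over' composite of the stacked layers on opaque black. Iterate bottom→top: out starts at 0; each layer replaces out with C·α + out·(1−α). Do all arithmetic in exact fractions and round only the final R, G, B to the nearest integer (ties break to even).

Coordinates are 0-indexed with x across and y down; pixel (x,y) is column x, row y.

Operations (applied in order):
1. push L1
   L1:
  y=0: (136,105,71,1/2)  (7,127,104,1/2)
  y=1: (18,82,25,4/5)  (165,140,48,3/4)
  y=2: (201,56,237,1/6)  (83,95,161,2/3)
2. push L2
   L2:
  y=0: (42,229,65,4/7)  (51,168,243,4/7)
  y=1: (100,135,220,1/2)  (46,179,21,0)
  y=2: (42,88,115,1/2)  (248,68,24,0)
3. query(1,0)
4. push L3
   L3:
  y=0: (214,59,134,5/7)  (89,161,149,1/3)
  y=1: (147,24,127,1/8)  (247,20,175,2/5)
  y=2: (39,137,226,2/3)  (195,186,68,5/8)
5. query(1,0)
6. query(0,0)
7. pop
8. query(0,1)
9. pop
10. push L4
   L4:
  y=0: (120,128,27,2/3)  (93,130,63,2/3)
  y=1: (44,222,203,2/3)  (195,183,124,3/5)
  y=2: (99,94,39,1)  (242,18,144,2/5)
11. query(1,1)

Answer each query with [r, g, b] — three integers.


at x=1,y=0 over L1,L2:
L1 α=1/2: [7/2, 127/2, 52]
L2 α=4/7: [429/14, 1725/14, 1128/7]
= [31, 123, 161]

at x=1,y=0 over L1,L2,L3:
L1 α=1/2: [7/2, 127/2, 52]
L2 α=4/7: [429/14, 1725/14, 1128/7]
L3 α=1/3: [1052/21, 2852/21, 3299/21]
rounded: [50, 136, 157]

at x=0,y=0 over L1,L2,L3:
after L1 α=1/2: [68, 105/2, 71/2]
after L2 α=4/7: [372/7, 2147/14, 733/14]
after L3 α=5/7: [8234/49, 4212/49, 5423/49]
rounded: [168, 86, 111]

at x=0,y=1 over L1,L2:
L1 α=4/5: [72/5, 328/5, 20]
L2 α=1/2: [286/5, 1003/10, 120]
= [57, 100, 120]

(1,1) stack=L1,L4; from [0,0,0]:
L1 α=3/4: [495/4, 105, 36]
L4 α=3/5: [333/2, 759/5, 444/5]
= [166, 152, 89]


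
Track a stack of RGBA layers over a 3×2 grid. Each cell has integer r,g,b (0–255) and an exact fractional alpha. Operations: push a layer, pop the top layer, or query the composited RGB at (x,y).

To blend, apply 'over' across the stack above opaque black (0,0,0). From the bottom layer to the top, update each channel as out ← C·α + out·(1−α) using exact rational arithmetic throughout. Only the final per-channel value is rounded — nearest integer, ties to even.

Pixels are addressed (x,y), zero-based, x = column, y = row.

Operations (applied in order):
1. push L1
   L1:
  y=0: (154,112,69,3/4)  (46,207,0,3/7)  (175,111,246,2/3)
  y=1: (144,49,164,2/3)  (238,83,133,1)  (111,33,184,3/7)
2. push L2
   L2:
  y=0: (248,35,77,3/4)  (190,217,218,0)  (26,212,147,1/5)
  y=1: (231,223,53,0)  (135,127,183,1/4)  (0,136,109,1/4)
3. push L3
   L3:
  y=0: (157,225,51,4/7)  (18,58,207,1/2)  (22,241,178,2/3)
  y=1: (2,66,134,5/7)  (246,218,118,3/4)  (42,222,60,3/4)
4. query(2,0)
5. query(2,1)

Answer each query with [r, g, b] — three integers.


(2,0) stack=L1,L2,L3; from [0,0,0]:
+L1 (α=2/3) → [350/3, 74, 164]
+L2 (α=1/5) → [1478/15, 508/5, 803/5]
+L3 (α=2/3) → [2138/45, 2918/15, 861/5]
→ [48, 195, 172]

at x=2,y=1 over L1,L2,L3:
after L1 α=3/7: [333/7, 99/7, 552/7]
after L2 α=1/4: [999/28, 1249/28, 2419/28]
after L3 α=3/4: [4527/112, 19897/112, 7459/112]
= [40, 178, 67]


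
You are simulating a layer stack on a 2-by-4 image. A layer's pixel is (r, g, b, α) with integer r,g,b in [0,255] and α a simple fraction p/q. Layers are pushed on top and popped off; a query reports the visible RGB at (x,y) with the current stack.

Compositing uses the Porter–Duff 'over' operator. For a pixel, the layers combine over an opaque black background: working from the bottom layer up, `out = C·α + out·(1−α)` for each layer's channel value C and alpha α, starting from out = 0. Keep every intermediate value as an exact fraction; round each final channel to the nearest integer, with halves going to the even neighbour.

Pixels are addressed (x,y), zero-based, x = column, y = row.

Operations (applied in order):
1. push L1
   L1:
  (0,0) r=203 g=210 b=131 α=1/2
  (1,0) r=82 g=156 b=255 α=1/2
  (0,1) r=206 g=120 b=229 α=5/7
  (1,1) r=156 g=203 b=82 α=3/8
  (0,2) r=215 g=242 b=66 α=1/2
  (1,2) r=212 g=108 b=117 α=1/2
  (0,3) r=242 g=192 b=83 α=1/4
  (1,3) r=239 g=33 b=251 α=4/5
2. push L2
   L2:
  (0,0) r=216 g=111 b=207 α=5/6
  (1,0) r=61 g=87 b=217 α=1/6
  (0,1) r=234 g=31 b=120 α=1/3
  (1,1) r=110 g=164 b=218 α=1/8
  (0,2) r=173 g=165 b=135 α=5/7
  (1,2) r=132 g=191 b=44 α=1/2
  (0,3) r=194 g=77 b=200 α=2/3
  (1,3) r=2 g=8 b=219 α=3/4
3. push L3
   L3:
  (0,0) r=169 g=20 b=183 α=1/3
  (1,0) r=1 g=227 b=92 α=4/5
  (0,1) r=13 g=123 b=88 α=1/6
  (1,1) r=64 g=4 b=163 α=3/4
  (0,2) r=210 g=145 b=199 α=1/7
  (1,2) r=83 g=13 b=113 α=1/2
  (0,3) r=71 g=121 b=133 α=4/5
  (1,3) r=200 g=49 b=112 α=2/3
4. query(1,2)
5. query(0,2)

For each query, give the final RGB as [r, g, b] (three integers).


at x=1,y=2 over L1,L2,L3:
+L1 (α=1/2) → [106, 54, 117/2]
+L2 (α=1/2) → [119, 245/2, 205/4]
+L3 (α=1/2) → [101, 271/4, 657/8]
rounded: [101, 68, 82]

query (0,2) [L1,L2,L3] — begin 0,0,0
after L1 α=1/2: [215/2, 121, 33]
after L2 α=5/7: [1080/7, 1067/7, 741/7]
after L3 α=1/7: [7950/49, 7417/49, 5839/49]
rounded: [162, 151, 119]
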